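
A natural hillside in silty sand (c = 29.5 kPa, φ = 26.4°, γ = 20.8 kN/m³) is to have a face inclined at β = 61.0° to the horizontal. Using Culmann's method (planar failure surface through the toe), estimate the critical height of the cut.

H_c = 25.13 m

Culmann's analysis gives the critical failure plane at α_cr = (β + φ)/2 = (61.0 + 26.4)/2 = 43.7°, and the critical height
H_c = (4c/γ) · sinβ cosφ / [1 − cos(β − φ)]
    = (4·29.5/20.8) · sin61.0°·cos26.4° / [1 − cos(34.6°)]
    = 5.673 · 0.8746·0.8957 / [1 − 0.8231]
    = 5.673 · 0.7834 / 0.1769
    = 25.13 m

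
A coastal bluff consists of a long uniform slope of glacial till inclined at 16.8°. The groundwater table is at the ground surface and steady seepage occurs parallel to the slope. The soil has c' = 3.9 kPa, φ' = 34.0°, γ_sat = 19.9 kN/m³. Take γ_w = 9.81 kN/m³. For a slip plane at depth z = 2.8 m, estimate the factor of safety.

FS = 1.39

With seepage parallel to the slope and the water table at the surface, the effective normal stress on the slip plane uses the buoyant unit weight γ' = γ_sat − γ_w while the driving shear stress uses γ_sat:
FS = [c' + γ' z cos²β tanφ'] / [γ_sat z sinβ cosβ]
γ' = 19.9 − 9.81 = 10.09 kN/m³
Numerator = 3.9 + 10.09·2.8·cos²16.8°·tan34.0° = 3.9 + 10.09·2.8·0.9165·0.6745 = 21.364 kPa
Denominator = 19.9·2.8·sin16.8°·cos16.8° = 19.9·2.8·0.2890·0.9573 = 15.417 kPa
FS = 21.364 / 15.417 = 1.386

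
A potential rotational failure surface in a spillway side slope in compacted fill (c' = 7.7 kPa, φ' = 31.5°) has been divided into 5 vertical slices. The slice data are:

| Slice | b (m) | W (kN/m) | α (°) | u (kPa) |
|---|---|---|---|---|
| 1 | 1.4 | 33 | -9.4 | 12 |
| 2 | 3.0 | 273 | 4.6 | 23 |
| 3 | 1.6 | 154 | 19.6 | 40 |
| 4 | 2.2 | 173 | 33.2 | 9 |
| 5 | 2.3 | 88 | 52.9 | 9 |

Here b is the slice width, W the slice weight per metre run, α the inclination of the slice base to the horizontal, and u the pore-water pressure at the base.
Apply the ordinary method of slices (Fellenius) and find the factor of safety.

FS = 1.56

Ordinary method of slices: FS = Σ[c'·Δl_i + (W_i cosα_i − u_i·Δl_i)·tanφ'] / Σ W_i sinα_i, with Δl_i = b_i / cosα_i.
Slice 1: Δl = 1.4/cos(-9.4°) = 1.419 m; N'_1 = 33·cos(-9.4°) − 12·1.419 = 15.5; c'Δl = 10.93; W sinα = -5.4
Slice 2: Δl = 3.0/cos4.6° = 3.010 m; N'_2 = 273·cos4.6° − 23·3.010 = 202.9; c'Δl = 23.17; W sinα = 21.9
Slice 3: Δl = 1.6/cos19.6° = 1.698 m; N'_3 = 154·cos19.6° − 40·1.698 = 77.1; c'Δl = 13.08; W sinα = 51.7
Slice 4: Δl = 2.2/cos33.2° = 2.629 m; N'_4 = 173·cos33.2° − 9·2.629 = 121.1; c'Δl = 20.24; W sinα = 94.7
Slice 5: Δl = 2.3/cos52.9° = 3.813 m; N'_5 = 88·cos52.9° − 9·3.813 = 18.8; c'Δl = 29.36; W sinα = 70.2
Σc'Δl = 96.8 kN/m; ΣN' = 435.4 kN/m; ΣW sinα = 233.1 kN/m
Resisting = 96.8 + 435.4·tan31.5° = 96.8 + 266.8 = 363.6 kN/m
FS = 363.6 / 233.1 = 1.560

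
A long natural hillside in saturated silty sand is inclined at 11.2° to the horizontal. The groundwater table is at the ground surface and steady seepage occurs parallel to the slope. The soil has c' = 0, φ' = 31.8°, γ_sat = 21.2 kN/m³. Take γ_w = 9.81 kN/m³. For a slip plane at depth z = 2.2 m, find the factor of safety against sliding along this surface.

FS = 1.68

With seepage parallel to the slope and the water table at the surface, the effective normal stress on the slip plane uses the buoyant unit weight γ' = γ_sat − γ_w while the driving shear stress uses γ_sat:
FS = [c' + γ' z cos²β tanφ'] / [γ_sat z sinβ cosβ]
(For c' = 0 this reduces to FS = (γ'/γ_sat)·tanφ'/tanβ.)
γ' = 21.2 − 9.81 = 11.39 kN/m³
Numerator = 0.0 + 11.39·2.2·cos²11.2°·tan31.8° = 0.0 + 11.39·2.2·0.9623·0.6200 = 14.950 kPa
Denominator = 21.2·2.2·sin11.2°·cos11.2° = 21.2·2.2·0.1942·0.9810 = 8.887 kPa
FS = 14.950 / 8.887 = 1.682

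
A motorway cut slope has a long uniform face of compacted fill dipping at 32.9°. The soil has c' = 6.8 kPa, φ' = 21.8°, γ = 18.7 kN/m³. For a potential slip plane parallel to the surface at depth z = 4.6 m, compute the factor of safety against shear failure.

For an infinite slope with a slip plane parallel to the surface (no pore pressure): FS = [c' + γz cos²β tanφ'] / [γz sinβ cosβ].
γz = 18.7·4.6 = 86.02 kN/m²
Numerator = 6.8 + 86.02·cos²32.9°·tan21.8° = 6.8 + 86.02·0.7050·0.4000 = 31.055 kPa
Denominator = 86.02·sin32.9°·cos32.9° = 86.02·0.5432·0.8396 = 39.230 kPa
FS = 31.055 / 39.230 = 0.792

FS = 0.79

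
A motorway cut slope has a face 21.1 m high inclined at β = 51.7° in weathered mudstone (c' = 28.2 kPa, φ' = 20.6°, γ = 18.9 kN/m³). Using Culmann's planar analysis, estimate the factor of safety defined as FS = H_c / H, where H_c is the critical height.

FS = 1.45

H_c = (4c'/γ) · sinβ cosφ' / [1 − cos(β − φ')]
    = (4·28.2/18.9) · sin51.7°·cos20.6° / [1 − cos31.1°]
    = 5.968 · 0.7346 / 0.1437 = 30.50 m
FS = H_c / H = 30.50 / 21.1 = 1.446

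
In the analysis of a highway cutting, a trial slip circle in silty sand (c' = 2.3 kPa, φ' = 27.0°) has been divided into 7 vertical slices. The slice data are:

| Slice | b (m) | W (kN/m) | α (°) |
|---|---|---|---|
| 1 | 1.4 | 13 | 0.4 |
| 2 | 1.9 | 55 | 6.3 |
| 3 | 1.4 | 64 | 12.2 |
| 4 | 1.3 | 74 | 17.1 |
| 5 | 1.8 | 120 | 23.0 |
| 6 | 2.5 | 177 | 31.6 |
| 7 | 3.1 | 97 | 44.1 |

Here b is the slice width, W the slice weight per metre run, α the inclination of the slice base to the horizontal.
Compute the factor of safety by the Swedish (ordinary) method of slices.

FS = 1.23

Ordinary method of slices: FS = Σ[c'·Δl_i + (W_i cosα_i)·tanφ'] / Σ W_i sinα_i, with Δl_i = b_i / cosα_i.
Slice 1: Δl = 1.4/cos0.4° = 1.400 m; N'_1 = 13·cos0.4° = 13.0; c'Δl = 3.22; W sinα = 0.1
Slice 2: Δl = 1.9/cos6.3° = 1.912 m; N'_2 = 55·cos6.3° = 54.7; c'Δl = 4.40; W sinα = 6.0
Slice 3: Δl = 1.4/cos12.2° = 1.432 m; N'_3 = 64·cos12.2° = 62.6; c'Δl = 3.29; W sinα = 13.5
Slice 4: Δl = 1.3/cos17.1° = 1.360 m; N'_4 = 74·cos17.1° = 70.7; c'Δl = 3.13; W sinα = 21.8
Slice 5: Δl = 1.8/cos23.0° = 1.955 m; N'_5 = 120·cos23.0° = 110.5; c'Δl = 4.50; W sinα = 46.9
Slice 6: Δl = 2.5/cos31.6° = 2.935 m; N'_6 = 177·cos31.6° = 150.8; c'Δl = 6.75; W sinα = 92.7
Slice 7: Δl = 3.1/cos44.1° = 4.317 m; N'_7 = 97·cos44.1° = 69.7; c'Δl = 9.93; W sinα = 67.5
Σc'Δl = 35.2 kN/m; ΣN' = 531.8 kN/m; ΣW sinα = 248.5 kN/m
Resisting = 35.2 + 531.8·tan27.0° = 35.2 + 271.0 = 306.2 kN/m
FS = 306.2 / 248.5 = 1.232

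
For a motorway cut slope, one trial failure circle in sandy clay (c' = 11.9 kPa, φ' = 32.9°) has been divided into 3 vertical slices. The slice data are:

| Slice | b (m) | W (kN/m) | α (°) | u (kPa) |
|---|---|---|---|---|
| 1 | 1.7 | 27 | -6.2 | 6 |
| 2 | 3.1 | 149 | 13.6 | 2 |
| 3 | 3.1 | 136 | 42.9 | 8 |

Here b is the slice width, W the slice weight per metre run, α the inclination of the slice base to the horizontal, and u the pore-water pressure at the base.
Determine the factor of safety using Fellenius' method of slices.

FS = 2.02

Ordinary method of slices: FS = Σ[c'·Δl_i + (W_i cosα_i − u_i·Δl_i)·tanφ'] / Σ W_i sinα_i, with Δl_i = b_i / cosα_i.
Slice 1: Δl = 1.7/cos(-6.2°) = 1.710 m; N'_1 = 27·cos(-6.2°) − 6·1.710 = 16.6; c'Δl = 20.35; W sinα = -2.9
Slice 2: Δl = 3.1/cos13.6° = 3.189 m; N'_2 = 149·cos13.6° − 2·3.189 = 138.4; c'Δl = 37.95; W sinα = 35.0
Slice 3: Δl = 3.1/cos42.9° = 4.232 m; N'_3 = 136·cos42.9° − 8·4.232 = 65.8; c'Δl = 50.36; W sinα = 92.6
Σc'Δl = 108.7 kN/m; ΣN' = 220.8 kN/m; ΣW sinα = 124.7 kN/m
Resisting = 108.7 + 220.8·tan32.9° = 108.7 + 142.8 = 251.5 kN/m
FS = 251.5 / 124.7 = 2.017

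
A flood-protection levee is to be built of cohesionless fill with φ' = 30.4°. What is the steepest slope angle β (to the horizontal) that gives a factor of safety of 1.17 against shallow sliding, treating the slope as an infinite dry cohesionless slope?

β = 26.6°

For an infinite dry cohesionless slope FS = tanφ'/tanβ, so tanβ = tanφ' / FS.
tanβ = tan30.4° / 1.17 = 0.5867 / 1.17 = 0.5015
β = arctan(0.5015) = 26.63°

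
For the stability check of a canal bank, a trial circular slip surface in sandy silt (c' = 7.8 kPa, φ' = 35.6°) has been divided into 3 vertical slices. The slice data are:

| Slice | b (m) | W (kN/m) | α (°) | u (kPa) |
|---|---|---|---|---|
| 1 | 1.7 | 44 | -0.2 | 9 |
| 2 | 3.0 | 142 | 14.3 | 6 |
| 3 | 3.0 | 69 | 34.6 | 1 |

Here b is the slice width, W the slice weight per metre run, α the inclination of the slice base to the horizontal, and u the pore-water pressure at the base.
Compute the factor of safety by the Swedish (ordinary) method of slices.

FS = 2.83

Ordinary method of slices: FS = Σ[c'·Δl_i + (W_i cosα_i − u_i·Δl_i)·tanφ'] / Σ W_i sinα_i, with Δl_i = b_i / cosα_i.
Slice 1: Δl = 1.7/cos(-0.2°) = 1.700 m; N'_1 = 44·cos(-0.2°) − 9·1.700 = 28.7; c'Δl = 13.26; W sinα = -0.2
Slice 2: Δl = 3.0/cos14.3° = 3.096 m; N'_2 = 142·cos14.3° − 6·3.096 = 119.0; c'Δl = 24.15; W sinα = 35.1
Slice 3: Δl = 3.0/cos34.6° = 3.645 m; N'_3 = 69·cos34.6° − 1·3.645 = 53.2; c'Δl = 28.43; W sinα = 39.2
Σc'Δl = 65.8 kN/m; ΣN' = 200.9 kN/m; ΣW sinα = 74.1 kN/m
Resisting = 65.8 + 200.9·tan35.6° = 65.8 + 143.8 = 209.6 kN/m
FS = 209.6 / 74.1 = 2.829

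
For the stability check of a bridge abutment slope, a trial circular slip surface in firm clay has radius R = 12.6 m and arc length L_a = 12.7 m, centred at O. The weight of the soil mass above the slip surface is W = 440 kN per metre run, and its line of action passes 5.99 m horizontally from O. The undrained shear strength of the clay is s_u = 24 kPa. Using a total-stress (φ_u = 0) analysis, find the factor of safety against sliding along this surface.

Taking moments about the centre O, the resisting moment is provided by the undrained shear strength acting along the arc:
M_R = s_u·L_a·R = 24·12.70·12.6 = 3840.5 kN·m/m
M_D = W·d = 440·5.99 = 2635.6 kN·m/m
FS = M_R / M_D = 3840.5 / 2635.6 = 1.457

FS = 1.46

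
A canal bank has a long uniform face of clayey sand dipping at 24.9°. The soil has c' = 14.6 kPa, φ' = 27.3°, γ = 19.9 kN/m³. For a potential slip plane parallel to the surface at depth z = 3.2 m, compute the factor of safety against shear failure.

For an infinite slope with a slip plane parallel to the surface (no pore pressure): FS = [c' + γz cos²β tanφ'] / [γz sinβ cosβ].
γz = 19.9·3.2 = 63.68 kN/m²
Numerator = 14.6 + 63.68·cos²24.9°·tan27.3° = 14.6 + 63.68·0.8227·0.5161 = 41.641 kPa
Denominator = 63.68·sin24.9°·cos24.9° = 63.68·0.4210·0.9070 = 24.319 kPa
FS = 41.641 / 24.319 = 1.712

FS = 1.71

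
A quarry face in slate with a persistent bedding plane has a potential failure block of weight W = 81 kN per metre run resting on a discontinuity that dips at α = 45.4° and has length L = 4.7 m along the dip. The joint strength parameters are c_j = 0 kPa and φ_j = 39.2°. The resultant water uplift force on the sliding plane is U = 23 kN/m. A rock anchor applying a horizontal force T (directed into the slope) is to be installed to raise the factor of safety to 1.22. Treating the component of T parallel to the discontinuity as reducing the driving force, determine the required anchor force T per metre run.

T = 30 kN/m

Resolving forces along and normal to the sliding plane, with the horizontal anchor force T adding T·sinα to the effective normal force and T·cosα acting up the plane against the driving force:
FS = [c_jL + (W cosα − U + T sinα) tanφ_j] / [W sinα − T cosα]
Without the anchor: N' = 33.9 kN/m, driving T_d = 57.7 kN/m, resisting R = 0·4.7 + 33.9·tan39.2° = 27.6 kN/m, FS = 0.48.
Setting FS = 1.22 and solving for T:
1.22·(57.7 − T cos45.4°) = 27.6 + T sin45.4°·tan39.2°
T·(sin45.4°·tan39.2° + 1.22·cos45.4°) = 1.22·57.7 − 27.6
T·(0.7120·0.8156 + 1.22·0.7022) = 70.4 − 27.6 = 42.7
T·1.4373 = 42.7
T = 29.7 kN/m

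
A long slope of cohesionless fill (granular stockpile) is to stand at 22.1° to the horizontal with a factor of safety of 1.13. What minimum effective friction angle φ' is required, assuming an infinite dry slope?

φ' = 24.6°

FS = tanφ'/tanβ ⇒ tanφ' = FS · tanβ = 1.13 · tan22.1° = 0.4588
φ' = arctan(0.4588) = 24.65°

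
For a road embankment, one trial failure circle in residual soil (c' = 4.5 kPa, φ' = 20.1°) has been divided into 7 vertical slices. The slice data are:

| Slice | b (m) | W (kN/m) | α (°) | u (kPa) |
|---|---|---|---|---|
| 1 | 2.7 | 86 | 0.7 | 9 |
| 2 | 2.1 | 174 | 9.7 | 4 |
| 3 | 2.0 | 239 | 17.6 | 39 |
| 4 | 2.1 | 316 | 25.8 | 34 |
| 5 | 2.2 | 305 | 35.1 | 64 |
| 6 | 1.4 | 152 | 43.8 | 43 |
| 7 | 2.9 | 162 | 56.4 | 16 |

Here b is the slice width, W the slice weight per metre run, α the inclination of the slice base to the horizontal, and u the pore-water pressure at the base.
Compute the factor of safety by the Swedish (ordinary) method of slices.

Ordinary method of slices: FS = Σ[c'·Δl_i + (W_i cosα_i − u_i·Δl_i)·tanφ'] / Σ W_i sinα_i, with Δl_i = b_i / cosα_i.
Slice 1: Δl = 2.7/cos0.7° = 2.700 m; N'_1 = 86·cos0.7° − 9·2.700 = 61.7; c'Δl = 12.15; W sinα = 1.1
Slice 2: Δl = 2.1/cos9.7° = 2.130 m; N'_2 = 174·cos9.7° − 4·2.130 = 163.0; c'Δl = 9.59; W sinα = 29.3
Slice 3: Δl = 2.0/cos17.6° = 2.098 m; N'_3 = 239·cos17.6° − 39·2.098 = 146.0; c'Δl = 9.44; W sinα = 72.3
Slice 4: Δl = 2.1/cos25.8° = 2.333 m; N'_4 = 316·cos25.8° − 34·2.333 = 205.2; c'Δl = 10.50; W sinα = 137.5
Slice 5: Δl = 2.2/cos35.1° = 2.689 m; N'_5 = 305·cos35.1° − 64·2.689 = 77.4; c'Δl = 12.10; W sinα = 175.4
Slice 6: Δl = 1.4/cos43.8° = 1.940 m; N'_6 = 152·cos43.8° − 43·1.940 = 26.3; c'Δl = 8.73; W sinα = 105.2
Slice 7: Δl = 2.9/cos56.4° = 5.240 m; N'_7 = 162·cos56.4° − 16·5.240 = 5.8; c'Δl = 23.58; W sinα = 134.9
Σc'Δl = 86.1 kN/m; ΣN' = 685.4 kN/m; ΣW sinα = 655.7 kN/m
Resisting = 86.1 + 685.4·tan20.1° = 86.1 + 250.8 = 336.9 kN/m
FS = 336.9 / 655.7 = 0.514

FS = 0.51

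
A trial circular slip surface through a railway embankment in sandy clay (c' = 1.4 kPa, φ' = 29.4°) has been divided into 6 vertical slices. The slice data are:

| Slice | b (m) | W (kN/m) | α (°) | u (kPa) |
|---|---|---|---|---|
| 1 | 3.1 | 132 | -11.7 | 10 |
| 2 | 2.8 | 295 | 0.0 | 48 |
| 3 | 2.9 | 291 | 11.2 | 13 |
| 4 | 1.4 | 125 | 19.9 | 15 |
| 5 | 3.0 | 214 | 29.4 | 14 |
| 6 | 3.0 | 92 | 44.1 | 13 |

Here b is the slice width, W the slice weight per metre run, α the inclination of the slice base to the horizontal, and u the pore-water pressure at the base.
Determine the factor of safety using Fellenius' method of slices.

FS = 1.86

Ordinary method of slices: FS = Σ[c'·Δl_i + (W_i cosα_i − u_i·Δl_i)·tanφ'] / Σ W_i sinα_i, with Δl_i = b_i / cosα_i.
Slice 1: Δl = 3.1/cos(-11.7°) = 3.166 m; N'_1 = 132·cos(-11.7°) − 10·3.166 = 97.6; c'Δl = 4.43; W sinα = -26.8
Slice 2: Δl = 2.8/cos0.0° = 2.800 m; N'_2 = 295·cos0.0° − 48·2.800 = 160.6; c'Δl = 3.92; W sinα = 0.0
Slice 3: Δl = 2.9/cos11.2° = 2.956 m; N'_3 = 291·cos11.2° − 13·2.956 = 247.0; c'Δl = 4.14; W sinα = 56.5
Slice 4: Δl = 1.4/cos19.9° = 1.489 m; N'_4 = 125·cos19.9° − 15·1.489 = 95.2; c'Δl = 2.08; W sinα = 42.5
Slice 5: Δl = 3.0/cos29.4° = 3.443 m; N'_5 = 214·cos29.4° − 14·3.443 = 138.2; c'Δl = 4.82; W sinα = 105.1
Slice 6: Δl = 3.0/cos44.1° = 4.178 m; N'_6 = 92·cos44.1° − 13·4.178 = 11.8; c'Δl = 5.85; W sinα = 64.0
Σc'Δl = 25.2 kN/m; ΣN' = 750.4 kN/m; ΣW sinα = 241.4 kN/m
Resisting = 25.2 + 750.4·tan29.4° = 25.2 + 422.8 = 448.1 kN/m
FS = 448.1 / 241.4 = 1.856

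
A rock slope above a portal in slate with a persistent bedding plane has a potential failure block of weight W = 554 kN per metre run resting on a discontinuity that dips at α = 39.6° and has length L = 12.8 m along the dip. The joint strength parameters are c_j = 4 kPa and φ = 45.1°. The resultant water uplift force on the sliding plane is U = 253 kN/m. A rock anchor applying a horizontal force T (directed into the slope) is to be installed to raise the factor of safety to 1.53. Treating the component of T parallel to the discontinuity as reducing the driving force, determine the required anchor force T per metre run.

Resolving forces along and normal to the sliding plane, with the horizontal anchor force T adding T·sinα to the effective normal force and T·cosα acting up the plane against the driving force:
FS = [c_jL + (W cosα − U + T sinα) tanφ] / [W sinα − T cosα]
Without the anchor: N' = 173.9 kN/m, driving T_d = 353.1 kN/m, resisting R = 4·12.8 + 173.9·tan45.1° = 225.7 kN/m, FS = 0.64.
Setting FS = 1.53 and solving for T:
1.53·(353.1 − T cos39.6°) = 225.7 + T sin39.6°·tan45.1°
T·(sin39.6°·tan45.1° + 1.53·cos39.6°) = 1.53·353.1 − 225.7
T·(0.6374·1.0035 + 1.53·0.7705) = 540.3 − 225.7 = 314.6
T·1.8185 = 314.6
T = 173.0 kN/m

T = 173 kN/m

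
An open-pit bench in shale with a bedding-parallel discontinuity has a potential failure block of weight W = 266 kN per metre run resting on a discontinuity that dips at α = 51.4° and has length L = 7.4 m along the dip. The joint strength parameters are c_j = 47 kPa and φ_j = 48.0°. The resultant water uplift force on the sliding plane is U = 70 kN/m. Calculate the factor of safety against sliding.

FS = 2.19

Resolving the block weight along and normal to the plane and applying the Mohr–Coulomb strength on the joint:
N' = W cosα − U = 266·cos51.4° − 70 = 96.0 kN/m
Driving force T = W sinα = 266·sin51.4° = 207.9 kN/m
Resisting force R = c_j·L + N'·tanφ_j = 47·7.4 + 96.0·tan48.0° = 347.8 + 106.6 = 454.4 kN/m
FS = R / T = 454.4 / 207.9 = 2.186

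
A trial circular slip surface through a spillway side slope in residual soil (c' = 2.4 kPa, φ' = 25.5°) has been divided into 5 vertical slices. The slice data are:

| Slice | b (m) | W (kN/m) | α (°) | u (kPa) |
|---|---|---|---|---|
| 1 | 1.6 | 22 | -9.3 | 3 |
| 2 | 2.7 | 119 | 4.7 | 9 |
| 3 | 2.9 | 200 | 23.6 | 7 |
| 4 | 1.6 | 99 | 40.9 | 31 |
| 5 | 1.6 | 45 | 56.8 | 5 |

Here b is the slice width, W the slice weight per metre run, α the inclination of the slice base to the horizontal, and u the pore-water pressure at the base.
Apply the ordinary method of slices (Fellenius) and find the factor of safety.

FS = 0.90

Ordinary method of slices: FS = Σ[c'·Δl_i + (W_i cosα_i − u_i·Δl_i)·tanφ'] / Σ W_i sinα_i, with Δl_i = b_i / cosα_i.
Slice 1: Δl = 1.6/cos(-9.3°) = 1.621 m; N'_1 = 22·cos(-9.3°) − 3·1.621 = 16.8; c'Δl = 3.89; W sinα = -3.6
Slice 2: Δl = 2.7/cos4.7° = 2.709 m; N'_2 = 119·cos4.7° − 9·2.709 = 94.2; c'Δl = 6.50; W sinα = 9.8
Slice 3: Δl = 2.9/cos23.6° = 3.165 m; N'_3 = 200·cos23.6° − 7·3.165 = 161.1; c'Δl = 7.60; W sinα = 80.1
Slice 4: Δl = 1.6/cos40.9° = 2.117 m; N'_4 = 99·cos40.9° − 31·2.117 = 9.2; c'Δl = 5.08; W sinα = 64.8
Slice 5: Δl = 1.6/cos56.8° = 2.922 m; N'_5 = 45·cos56.8° − 5·2.922 = 10.0; c'Δl = 7.01; W sinα = 37.7
Σc'Δl = 30.1 kN/m; ΣN' = 291.4 kN/m; ΣW sinα = 188.7 kN/m
Resisting = 30.1 + 291.4·tan25.5° = 30.1 + 139.0 = 169.1 kN/m
FS = 169.1 / 188.7 = 0.896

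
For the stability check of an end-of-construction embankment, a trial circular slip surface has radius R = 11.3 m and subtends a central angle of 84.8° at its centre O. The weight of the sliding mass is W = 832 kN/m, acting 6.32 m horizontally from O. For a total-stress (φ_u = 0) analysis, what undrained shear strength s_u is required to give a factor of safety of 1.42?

s_u = 39.5 kPa

FS = s_u·L_a·R / (W·d), so s_u = FS·W·d / (L_a·R).
Arc length L_a = R·θ = 11.3·(84.8°·π/180) = 11.3·1.4800 = 16.72 m
s_u = 1.42·832·6.32 / (16.72·11.3) = 7466.7 / 188.99 = 39.51 kPa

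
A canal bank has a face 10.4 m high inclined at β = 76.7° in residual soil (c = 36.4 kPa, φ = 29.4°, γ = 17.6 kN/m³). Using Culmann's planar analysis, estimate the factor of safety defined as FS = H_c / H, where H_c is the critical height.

H_c = (4c/γ) · sinβ cosφ / [1 − cos(β − φ)]
    = (4·36.4/17.6) · sin76.7°·cos29.4° / [1 − cos47.3°]
    = 8.273 · 0.8478 / 0.3218 = 21.79 m
FS = H_c / H = 21.79 / 10.4 = 2.096

FS = 2.10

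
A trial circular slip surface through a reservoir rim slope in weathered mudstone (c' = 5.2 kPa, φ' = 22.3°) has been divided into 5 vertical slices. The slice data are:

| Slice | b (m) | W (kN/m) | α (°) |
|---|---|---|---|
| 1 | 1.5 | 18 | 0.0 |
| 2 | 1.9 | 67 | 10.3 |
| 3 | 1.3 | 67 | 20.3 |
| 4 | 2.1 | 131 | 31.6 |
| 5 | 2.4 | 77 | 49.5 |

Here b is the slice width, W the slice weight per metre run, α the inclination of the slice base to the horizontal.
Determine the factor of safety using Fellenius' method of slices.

Ordinary method of slices: FS = Σ[c'·Δl_i + (W_i cosα_i)·tanφ'] / Σ W_i sinα_i, with Δl_i = b_i / cosα_i.
Slice 1: Δl = 1.5/cos0.0° = 1.500 m; N'_1 = 18·cos0.0° = 18.0; c'Δl = 7.80; W sinα = 0.0
Slice 2: Δl = 1.9/cos10.3° = 1.931 m; N'_2 = 67·cos10.3° = 65.9; c'Δl = 10.04; W sinα = 12.0
Slice 3: Δl = 1.3/cos20.3° = 1.386 m; N'_3 = 67·cos20.3° = 62.8; c'Δl = 7.21; W sinα = 23.2
Slice 4: Δl = 2.1/cos31.6° = 2.466 m; N'_4 = 131·cos31.6° = 111.6; c'Δl = 12.82; W sinα = 68.6
Slice 5: Δl = 2.4/cos49.5° = 3.695 m; N'_5 = 77·cos49.5° = 50.0; c'Δl = 19.22; W sinα = 58.6
Σc'Δl = 57.1 kN/m; ΣN' = 308.3 kN/m; ΣW sinα = 162.4 kN/m
Resisting = 57.1 + 308.3·tan22.3° = 57.1 + 126.5 = 183.5 kN/m
FS = 183.5 / 162.4 = 1.130

FS = 1.13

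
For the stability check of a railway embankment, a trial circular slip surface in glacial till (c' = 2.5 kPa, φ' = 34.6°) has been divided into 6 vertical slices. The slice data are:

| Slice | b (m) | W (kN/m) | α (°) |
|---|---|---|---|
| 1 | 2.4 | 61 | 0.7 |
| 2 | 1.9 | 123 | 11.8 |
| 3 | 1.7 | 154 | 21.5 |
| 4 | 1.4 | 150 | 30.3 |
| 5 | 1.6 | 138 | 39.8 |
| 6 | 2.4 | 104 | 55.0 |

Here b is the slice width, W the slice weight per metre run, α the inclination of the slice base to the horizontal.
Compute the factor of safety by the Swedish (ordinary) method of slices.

Ordinary method of slices: FS = Σ[c'·Δl_i + (W_i cosα_i)·tanφ'] / Σ W_i sinα_i, with Δl_i = b_i / cosα_i.
Slice 1: Δl = 2.4/cos0.7° = 2.400 m; N'_1 = 61·cos0.7° = 61.0; c'Δl = 6.00; W sinα = 0.7
Slice 2: Δl = 1.9/cos11.8° = 1.941 m; N'_2 = 123·cos11.8° = 120.4; c'Δl = 4.85; W sinα = 25.2
Slice 3: Δl = 1.7/cos21.5° = 1.827 m; N'_3 = 154·cos21.5° = 143.3; c'Δl = 4.57; W sinα = 56.4
Slice 4: Δl = 1.4/cos30.3° = 1.622 m; N'_4 = 150·cos30.3° = 129.5; c'Δl = 4.05; W sinα = 75.7
Slice 5: Δl = 1.6/cos39.8° = 2.083 m; N'_5 = 138·cos39.8° = 106.0; c'Δl = 5.21; W sinα = 88.3
Slice 6: Δl = 2.4/cos55.0° = 4.184 m; N'_6 = 104·cos55.0° = 59.7; c'Δl = 10.46; W sinα = 85.2
Σc'Δl = 35.1 kN/m; ΣN' = 619.9 kN/m; ΣW sinα = 331.5 kN/m
Resisting = 35.1 + 619.9·tan34.6° = 35.1 + 427.6 = 462.8 kN/m
FS = 462.8 / 331.5 = 1.396

FS = 1.40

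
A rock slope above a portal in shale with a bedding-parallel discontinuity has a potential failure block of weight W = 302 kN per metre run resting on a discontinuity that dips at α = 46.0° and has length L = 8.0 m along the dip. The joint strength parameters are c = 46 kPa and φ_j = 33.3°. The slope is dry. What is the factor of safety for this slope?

FS = 2.33

Resolving the block weight along and normal to the plane and applying the Mohr–Coulomb strength on the joint:
N' = W cosα = 302·cos46.0° = 209.8 kN/m
Driving force T = W sinα = 302·sin46.0° = 217.2 kN/m
Resisting force R = c·L + N'·tanφ_j = 46·8.0 + 209.8·tan33.3° = 368.0 + 137.8 = 505.8 kN/m
FS = R / T = 505.8 / 217.2 = 2.328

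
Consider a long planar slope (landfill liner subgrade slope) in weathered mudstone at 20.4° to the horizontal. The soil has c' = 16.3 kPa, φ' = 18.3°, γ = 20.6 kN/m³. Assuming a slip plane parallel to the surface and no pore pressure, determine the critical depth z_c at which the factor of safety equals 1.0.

Setting FS = 1.00 in FS = [c' + γz cos²β tanφ'] / [γz sinβ cosβ] and solving for z:
z = c' / [γ cosβ (FS·sinβ − cosβ·tanφ')]
  = 16.3 / [20.6·cos20.4°·(1.00·sin20.4° − cos20.4°·tan18.3°)]
  = 16.3 / [20.6·0.9373·(1.00·0.3486 − 0.9373·0.3307)]
  = 16.3 / 0.7452 = 21.873 m

z_c = 21.87 m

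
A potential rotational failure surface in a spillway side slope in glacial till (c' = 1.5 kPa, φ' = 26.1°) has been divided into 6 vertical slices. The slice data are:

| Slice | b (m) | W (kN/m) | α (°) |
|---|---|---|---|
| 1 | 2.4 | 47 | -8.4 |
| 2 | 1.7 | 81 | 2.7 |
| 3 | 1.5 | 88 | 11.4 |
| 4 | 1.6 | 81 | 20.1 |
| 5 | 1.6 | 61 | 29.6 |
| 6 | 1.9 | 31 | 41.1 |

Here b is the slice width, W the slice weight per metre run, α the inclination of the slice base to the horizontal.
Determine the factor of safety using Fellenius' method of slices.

FS = 2.12

Ordinary method of slices: FS = Σ[c'·Δl_i + (W_i cosα_i)·tanφ'] / Σ W_i sinα_i, with Δl_i = b_i / cosα_i.
Slice 1: Δl = 2.4/cos(-8.4°) = 2.426 m; N'_1 = 47·cos(-8.4°) = 46.5; c'Δl = 3.64; W sinα = -6.9
Slice 2: Δl = 1.7/cos2.7° = 1.702 m; N'_2 = 81·cos2.7° = 80.9; c'Δl = 2.55; W sinα = 3.8
Slice 3: Δl = 1.5/cos11.4° = 1.530 m; N'_3 = 88·cos11.4° = 86.3; c'Δl = 2.30; W sinα = 17.4
Slice 4: Δl = 1.6/cos20.1° = 1.704 m; N'_4 = 81·cos20.1° = 76.1; c'Δl = 2.56; W sinα = 27.8
Slice 5: Δl = 1.6/cos29.6° = 1.840 m; N'_5 = 61·cos29.6° = 53.0; c'Δl = 2.76; W sinα = 30.1
Slice 6: Δl = 1.9/cos41.1° = 2.521 m; N'_6 = 31·cos41.1° = 23.4; c'Δl = 3.78; W sinα = 20.4
Σc'Δl = 17.6 kN/m; ΣN' = 366.1 kN/m; ΣW sinα = 92.7 kN/m
Resisting = 17.6 + 366.1·tan26.1° = 17.6 + 179.4 = 197.0 kN/m
FS = 197.0 / 92.7 = 2.125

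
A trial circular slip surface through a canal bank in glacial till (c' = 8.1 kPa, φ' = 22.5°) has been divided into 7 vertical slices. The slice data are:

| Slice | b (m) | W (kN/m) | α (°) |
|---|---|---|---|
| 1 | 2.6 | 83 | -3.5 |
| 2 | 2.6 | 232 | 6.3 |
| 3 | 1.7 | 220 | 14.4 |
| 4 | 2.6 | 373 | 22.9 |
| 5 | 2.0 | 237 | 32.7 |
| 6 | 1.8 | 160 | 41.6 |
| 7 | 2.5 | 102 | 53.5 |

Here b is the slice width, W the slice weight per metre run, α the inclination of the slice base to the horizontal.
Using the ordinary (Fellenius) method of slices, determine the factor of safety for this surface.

FS = 1.25

Ordinary method of slices: FS = Σ[c'·Δl_i + (W_i cosα_i)·tanφ'] / Σ W_i sinα_i, with Δl_i = b_i / cosα_i.
Slice 1: Δl = 2.6/cos(-3.5°) = 2.605 m; N'_1 = 83·cos(-3.5°) = 82.8; c'Δl = 21.10; W sinα = -5.1
Slice 2: Δl = 2.6/cos6.3° = 2.616 m; N'_2 = 232·cos6.3° = 230.6; c'Δl = 21.19; W sinα = 25.5
Slice 3: Δl = 1.7/cos14.4° = 1.755 m; N'_3 = 220·cos14.4° = 213.1; c'Δl = 14.22; W sinα = 54.7
Slice 4: Δl = 2.6/cos22.9° = 2.822 m; N'_4 = 373·cos22.9° = 343.6; c'Δl = 22.86; W sinα = 145.1
Slice 5: Δl = 2.0/cos32.7° = 2.377 m; N'_5 = 237·cos32.7° = 199.4; c'Δl = 19.25; W sinα = 128.0
Slice 6: Δl = 1.8/cos41.6° = 2.407 m; N'_6 = 160·cos41.6° = 119.6; c'Δl = 19.50; W sinα = 106.2
Slice 7: Δl = 2.5/cos53.5° = 4.203 m; N'_7 = 102·cos53.5° = 60.7; c'Δl = 34.04; W sinα = 82.0
Σc'Δl = 152.2 kN/m; ΣN' = 1249.9 kN/m; ΣW sinα = 536.5 kN/m
Resisting = 152.2 + 1249.9·tan22.5° = 152.2 + 517.7 = 669.9 kN/m
FS = 669.9 / 536.5 = 1.249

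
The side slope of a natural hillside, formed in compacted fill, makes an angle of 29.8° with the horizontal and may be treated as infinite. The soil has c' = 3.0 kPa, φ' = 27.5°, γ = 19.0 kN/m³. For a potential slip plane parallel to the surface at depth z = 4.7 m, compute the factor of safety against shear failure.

FS = 0.99

For an infinite slope with a slip plane parallel to the surface (no pore pressure): FS = [c' + γz cos²β tanφ'] / [γz sinβ cosβ].
γz = 19.0·4.7 = 89.30 kN/m²
Numerator = 3.0 + 89.30·cos²29.8°·tan27.5° = 3.0 + 89.30·0.7530·0.5206 = 38.005 kPa
Denominator = 89.30·sin29.8°·cos29.8° = 89.30·0.4970·0.8678 = 38.511 kPa
FS = 38.005 / 38.511 = 0.987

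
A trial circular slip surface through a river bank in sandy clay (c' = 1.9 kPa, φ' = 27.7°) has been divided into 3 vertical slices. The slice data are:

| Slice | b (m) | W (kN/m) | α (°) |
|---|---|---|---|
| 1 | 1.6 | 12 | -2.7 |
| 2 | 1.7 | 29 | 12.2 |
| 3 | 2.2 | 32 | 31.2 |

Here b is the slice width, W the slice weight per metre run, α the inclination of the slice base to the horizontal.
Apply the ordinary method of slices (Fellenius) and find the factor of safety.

Ordinary method of slices: FS = Σ[c'·Δl_i + (W_i cosα_i)·tanφ'] / Σ W_i sinα_i, with Δl_i = b_i / cosα_i.
Slice 1: Δl = 1.6/cos(-2.7°) = 1.602 m; N'_1 = 12·cos(-2.7°) = 12.0; c'Δl = 3.04; W sinα = -0.6
Slice 2: Δl = 1.7/cos12.2° = 1.739 m; N'_2 = 29·cos12.2° = 28.3; c'Δl = 3.30; W sinα = 6.1
Slice 3: Δl = 2.2/cos31.2° = 2.572 m; N'_3 = 32·cos31.2° = 27.4; c'Δl = 4.89; W sinα = 16.6
Σc'Δl = 11.2 kN/m; ΣN' = 67.7 kN/m; ΣW sinα = 22.1 kN/m
Resisting = 11.2 + 67.7·tan27.7° = 11.2 + 35.5 = 46.8 kN/m
FS = 46.8 / 22.1 = 2.113

FS = 2.11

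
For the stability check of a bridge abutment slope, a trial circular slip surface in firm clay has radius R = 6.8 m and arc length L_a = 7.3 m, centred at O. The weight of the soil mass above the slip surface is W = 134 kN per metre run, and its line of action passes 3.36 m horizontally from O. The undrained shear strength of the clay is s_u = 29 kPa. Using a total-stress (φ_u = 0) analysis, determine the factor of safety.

FS = 3.20

Taking moments about the centre O, the resisting moment is provided by the undrained shear strength acting along the arc:
M_R = s_u·L_a·R = 29·7.30·6.8 = 1439.6 kN·m/m
M_D = W·d = 134·3.36 = 450.2 kN·m/m
FS = M_R / M_D = 1439.6 / 450.2 = 3.197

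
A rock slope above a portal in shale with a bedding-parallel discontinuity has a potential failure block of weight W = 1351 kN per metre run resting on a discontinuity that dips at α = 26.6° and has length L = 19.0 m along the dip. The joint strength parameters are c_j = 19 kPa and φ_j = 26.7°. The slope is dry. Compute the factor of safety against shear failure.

FS = 1.60

Resolving the block weight along and normal to the plane and applying the Mohr–Coulomb strength on the joint:
N' = W cosα = 1351·cos26.6° = 1208.0 kN/m
Driving force T = W sinα = 1351·sin26.6° = 604.9 kN/m
Resisting force R = c_j·L + N'·tanφ_j = 19·19.0 + 1208.0·tan26.7° = 361.0 + 607.6 = 968.6 kN/m
FS = R / T = 968.6 / 604.9 = 1.601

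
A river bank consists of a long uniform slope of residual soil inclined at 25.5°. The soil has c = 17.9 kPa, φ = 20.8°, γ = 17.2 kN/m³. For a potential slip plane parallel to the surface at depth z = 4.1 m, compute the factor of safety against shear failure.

For an infinite slope with a slip plane parallel to the surface (no pore pressure): FS = [c + γz cos²β tanφ] / [γz sinβ cosβ].
γz = 17.2·4.1 = 70.52 kN/m²
Numerator = 17.9 + 70.52·cos²25.5°·tan20.8° = 17.9 + 70.52·0.8147·0.3799 = 39.723 kPa
Denominator = 70.52·sin25.5°·cos25.5° = 70.52·0.4305·0.9026 = 27.402 kPa
FS = 39.723 / 27.402 = 1.450

FS = 1.45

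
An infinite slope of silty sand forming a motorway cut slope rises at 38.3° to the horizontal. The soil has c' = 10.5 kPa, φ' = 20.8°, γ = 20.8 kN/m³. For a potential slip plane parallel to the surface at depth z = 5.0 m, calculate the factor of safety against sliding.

For an infinite slope with a slip plane parallel to the surface (no pore pressure): FS = [c' + γz cos²β tanφ'] / [γz sinβ cosβ].
γz = 20.8·5.0 = 104.00 kN/m²
Numerator = 10.5 + 104.00·cos²38.3°·tan20.8° = 10.5 + 104.00·0.6159·0.3799 = 34.831 kPa
Denominator = 104.00·sin38.3°·cos38.3° = 104.00·0.6198·0.7848 = 50.584 kPa
FS = 34.831 / 50.584 = 0.689

FS = 0.69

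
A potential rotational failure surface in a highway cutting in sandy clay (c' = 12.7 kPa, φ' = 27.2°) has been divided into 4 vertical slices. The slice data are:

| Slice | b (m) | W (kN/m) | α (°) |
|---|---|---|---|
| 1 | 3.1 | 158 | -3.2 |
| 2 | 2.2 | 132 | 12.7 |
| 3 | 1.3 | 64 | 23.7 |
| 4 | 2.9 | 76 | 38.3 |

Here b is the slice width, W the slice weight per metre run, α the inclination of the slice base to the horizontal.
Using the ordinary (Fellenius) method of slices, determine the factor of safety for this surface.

Ordinary method of slices: FS = Σ[c'·Δl_i + (W_i cosα_i)·tanφ'] / Σ W_i sinα_i, with Δl_i = b_i / cosα_i.
Slice 1: Δl = 3.1/cos(-3.2°) = 3.105 m; N'_1 = 158·cos(-3.2°) = 157.8; c'Δl = 39.43; W sinα = -8.8
Slice 2: Δl = 2.2/cos12.7° = 2.255 m; N'_2 = 132·cos12.7° = 128.8; c'Δl = 28.64; W sinα = 29.0
Slice 3: Δl = 1.3/cos23.7° = 1.420 m; N'_3 = 64·cos23.7° = 58.6; c'Δl = 18.03; W sinα = 25.7
Slice 4: Δl = 2.9/cos38.3° = 3.695 m; N'_4 = 76·cos38.3° = 59.6; c'Δl = 46.93; W sinα = 47.1
Σc'Δl = 133.0 kN/m; ΣN' = 404.8 kN/m; ΣW sinα = 93.0 kN/m
Resisting = 133.0 + 404.8·tan27.2° = 133.0 + 208.0 = 341.1 kN/m
FS = 341.1 / 93.0 = 3.666

FS = 3.67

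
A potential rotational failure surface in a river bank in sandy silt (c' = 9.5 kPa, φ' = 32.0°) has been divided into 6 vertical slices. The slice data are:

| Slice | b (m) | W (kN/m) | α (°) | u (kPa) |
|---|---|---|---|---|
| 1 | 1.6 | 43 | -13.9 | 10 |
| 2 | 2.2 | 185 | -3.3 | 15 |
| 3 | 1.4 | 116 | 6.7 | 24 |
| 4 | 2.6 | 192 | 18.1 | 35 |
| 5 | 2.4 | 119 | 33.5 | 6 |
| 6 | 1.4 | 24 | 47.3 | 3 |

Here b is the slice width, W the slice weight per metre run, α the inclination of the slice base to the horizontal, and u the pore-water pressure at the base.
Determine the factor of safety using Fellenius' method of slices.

FS = 2.92

Ordinary method of slices: FS = Σ[c'·Δl_i + (W_i cosα_i − u_i·Δl_i)·tanφ'] / Σ W_i sinα_i, with Δl_i = b_i / cosα_i.
Slice 1: Δl = 1.6/cos(-13.9°) = 1.648 m; N'_1 = 43·cos(-13.9°) − 10·1.648 = 25.3; c'Δl = 15.66; W sinα = -10.3
Slice 2: Δl = 2.2/cos(-3.3°) = 2.204 m; N'_2 = 185·cos(-3.3°) − 15·2.204 = 151.6; c'Δl = 20.93; W sinα = -10.6
Slice 3: Δl = 1.4/cos6.7° = 1.410 m; N'_3 = 116·cos6.7° − 24·1.410 = 81.4; c'Δl = 13.39; W sinα = 13.5
Slice 4: Δl = 2.6/cos18.1° = 2.735 m; N'_4 = 192·cos18.1° − 35·2.735 = 86.8; c'Δl = 25.99; W sinα = 59.6
Slice 5: Δl = 2.4/cos33.5° = 2.878 m; N'_5 = 119·cos33.5° − 6·2.878 = 82.0; c'Δl = 27.34; W sinα = 65.7
Slice 6: Δl = 1.4/cos47.3° = 2.064 m; N'_6 = 24·cos47.3° − 3·2.064 = 10.1; c'Δl = 19.61; W sinα = 17.6
Σc'Δl = 122.9 kN/m; ΣN' = 437.1 kN/m; ΣW sinα = 135.5 kN/m
Resisting = 122.9 + 437.1·tan32.0° = 122.9 + 273.1 = 396.0 kN/m
FS = 396.0 / 135.5 = 2.922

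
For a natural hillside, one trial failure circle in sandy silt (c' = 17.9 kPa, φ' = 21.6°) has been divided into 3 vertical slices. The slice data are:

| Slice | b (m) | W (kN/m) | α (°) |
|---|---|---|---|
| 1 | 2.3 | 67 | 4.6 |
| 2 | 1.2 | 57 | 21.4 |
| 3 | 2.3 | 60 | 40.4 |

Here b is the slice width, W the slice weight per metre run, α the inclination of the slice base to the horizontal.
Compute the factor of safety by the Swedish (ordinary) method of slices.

Ordinary method of slices: FS = Σ[c'·Δl_i + (W_i cosα_i)·tanφ'] / Σ W_i sinα_i, with Δl_i = b_i / cosα_i.
Slice 1: Δl = 2.3/cos4.6° = 2.307 m; N'_1 = 67·cos4.6° = 66.8; c'Δl = 41.30; W sinα = 5.4
Slice 2: Δl = 1.2/cos21.4° = 1.289 m; N'_2 = 57·cos21.4° = 53.1; c'Δl = 23.07; W sinα = 20.8
Slice 3: Δl = 2.3/cos40.4° = 3.020 m; N'_3 = 60·cos40.4° = 45.7; c'Δl = 54.06; W sinα = 38.9
Σc'Δl = 118.4 kN/m; ΣN' = 165.5 kN/m; ΣW sinα = 65.1 kN/m
Resisting = 118.4 + 165.5·tan21.6° = 118.4 + 65.5 = 184.0 kN/m
FS = 184.0 / 65.1 = 2.828

FS = 2.83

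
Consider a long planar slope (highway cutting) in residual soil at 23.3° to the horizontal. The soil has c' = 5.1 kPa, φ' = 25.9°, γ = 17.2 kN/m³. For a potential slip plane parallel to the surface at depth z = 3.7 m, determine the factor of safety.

FS = 1.35

For an infinite slope with a slip plane parallel to the surface (no pore pressure): FS = [c' + γz cos²β tanφ'] / [γz sinβ cosβ].
γz = 17.2·3.7 = 63.64 kN/m²
Numerator = 5.1 + 63.64·cos²23.3°·tan25.9° = 5.1 + 63.64·0.8435·0.4856 = 31.167 kPa
Denominator = 63.64·sin23.3°·cos23.3° = 63.64·0.3955·0.9184 = 23.120 kPa
FS = 31.167 / 23.120 = 1.348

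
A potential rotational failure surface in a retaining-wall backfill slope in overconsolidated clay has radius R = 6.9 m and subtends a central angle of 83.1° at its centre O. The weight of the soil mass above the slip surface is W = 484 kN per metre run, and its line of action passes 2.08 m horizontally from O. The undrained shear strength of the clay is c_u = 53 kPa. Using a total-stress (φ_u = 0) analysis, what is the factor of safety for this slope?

FS = 3.64

Taking moments about the centre O, the resisting moment is provided by the undrained shear strength acting along the arc:
Arc length L_a = R·θ = 6.9·(83.1°·π/180) = 6.9·1.4504 = 10.01 m
M_R = c_u·L_a·R = 53·10.01·6.9 = 3659.8 kN·m/m
M_D = W·d = 484·2.08 = 1006.7 kN·m/m
FS = M_R / M_D = 3659.8 / 1006.7 = 3.635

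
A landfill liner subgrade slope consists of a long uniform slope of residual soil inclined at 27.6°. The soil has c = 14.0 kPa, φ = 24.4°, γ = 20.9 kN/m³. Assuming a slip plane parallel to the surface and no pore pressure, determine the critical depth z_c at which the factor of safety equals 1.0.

Setting FS = 1.00 in FS = [c + γz cos²β tanφ] / [γz sinβ cosβ] and solving for z:
z = c / [γ cosβ (FS·sinβ − cosβ·tanφ)]
  = 14.0 / [20.9·cos27.6°·(1.00·sin27.6° − cos27.6°·tan24.4°)]
  = 14.0 / [20.9·0.8862·(1.00·0.4633 − 0.8862·0.4536)]
  = 14.0 / 1.1353 = 12.331 m

z_c = 12.33 m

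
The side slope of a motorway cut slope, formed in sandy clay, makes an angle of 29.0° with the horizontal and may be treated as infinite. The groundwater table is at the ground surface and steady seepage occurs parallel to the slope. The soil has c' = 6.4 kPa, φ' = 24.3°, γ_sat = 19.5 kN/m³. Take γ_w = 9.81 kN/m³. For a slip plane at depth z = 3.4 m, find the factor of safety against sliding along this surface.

With seepage parallel to the slope and the water table at the surface, the effective normal stress on the slip plane uses the buoyant unit weight γ' = γ_sat − γ_w while the driving shear stress uses γ_sat:
FS = [c' + γ' z cos²β tanφ'] / [γ_sat z sinβ cosβ]
γ' = 19.5 − 9.81 = 9.69 kN/m³
Numerator = 6.4 + 9.69·3.4·cos²29.0°·tan24.3° = 6.4 + 9.69·3.4·0.7650·0.4515 = 17.779 kPa
Denominator = 19.5·3.4·sin29.0°·cos29.0° = 19.5·3.4·0.4848·0.8746 = 28.113 kPa
FS = 17.779 / 28.113 = 0.632

FS = 0.63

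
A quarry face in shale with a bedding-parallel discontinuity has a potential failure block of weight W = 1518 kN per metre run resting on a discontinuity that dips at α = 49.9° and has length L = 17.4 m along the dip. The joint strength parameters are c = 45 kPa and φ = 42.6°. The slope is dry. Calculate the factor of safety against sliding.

FS = 1.45

Resolving the block weight along and normal to the plane and applying the Mohr–Coulomb strength on the joint:
N' = W cosα = 1518·cos49.9° = 977.8 kN/m
Driving force T = W sinα = 1518·sin49.9° = 1161.2 kN/m
Resisting force R = c·L + N'·tanφ = 45·17.4 + 977.8·tan42.6° = 783.0 + 899.1 = 1682.1 kN/m
FS = R / T = 1682.1 / 1161.2 = 1.449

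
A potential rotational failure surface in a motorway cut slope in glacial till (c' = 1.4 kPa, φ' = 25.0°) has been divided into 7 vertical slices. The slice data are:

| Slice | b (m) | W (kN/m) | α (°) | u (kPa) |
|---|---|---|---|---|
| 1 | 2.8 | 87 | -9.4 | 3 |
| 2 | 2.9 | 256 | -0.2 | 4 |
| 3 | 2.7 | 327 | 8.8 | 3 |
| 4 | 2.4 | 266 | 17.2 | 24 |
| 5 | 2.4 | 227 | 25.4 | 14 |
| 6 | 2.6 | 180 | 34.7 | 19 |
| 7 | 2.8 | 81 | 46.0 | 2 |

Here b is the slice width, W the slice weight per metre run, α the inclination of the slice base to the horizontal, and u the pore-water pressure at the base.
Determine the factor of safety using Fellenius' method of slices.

FS = 1.50

Ordinary method of slices: FS = Σ[c'·Δl_i + (W_i cosα_i − u_i·Δl_i)·tanφ'] / Σ W_i sinα_i, with Δl_i = b_i / cosα_i.
Slice 1: Δl = 2.8/cos(-9.4°) = 2.838 m; N'_1 = 87·cos(-9.4°) − 3·2.838 = 77.3; c'Δl = 3.97; W sinα = -14.2
Slice 2: Δl = 2.9/cos(-0.2°) = 2.900 m; N'_2 = 256·cos(-0.2°) − 4·2.900 = 244.4; c'Δl = 4.06; W sinα = -0.9
Slice 3: Δl = 2.7/cos8.8° = 2.732 m; N'_3 = 327·cos8.8° − 3·2.732 = 315.0; c'Δl = 3.83; W sinα = 50.0
Slice 4: Δl = 2.4/cos17.2° = 2.512 m; N'_4 = 266·cos17.2° − 24·2.512 = 193.8; c'Δl = 3.52; W sinα = 78.7
Slice 5: Δl = 2.4/cos25.4° = 2.657 m; N'_5 = 227·cos25.4° − 14·2.657 = 167.9; c'Δl = 3.72; W sinα = 97.4
Slice 6: Δl = 2.6/cos34.7° = 3.162 m; N'_6 = 180·cos34.7° − 19·3.162 = 87.9; c'Δl = 4.43; W sinα = 102.5
Slice 7: Δl = 2.8/cos46.0° = 4.031 m; N'_7 = 81·cos46.0° − 2·4.031 = 48.2; c'Δl = 5.64; W sinα = 58.3
Σc'Δl = 29.2 kN/m; ΣN' = 1134.4 kN/m; ΣW sinα = 371.7 kN/m
Resisting = 29.2 + 1134.4·tan25.0° = 29.2 + 529.0 = 558.2 kN/m
FS = 558.2 / 371.7 = 1.502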